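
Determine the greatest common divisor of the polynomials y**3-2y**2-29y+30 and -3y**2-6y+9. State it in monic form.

y-1

By polynomial division,
  y**3-2y**2-29y+30 = (-(1/3)y+4/3)(-3y**2-6y+9) + (-18y+18)
  -3y**2-6y+9 = ((1/6)y+1/2)(-18y+18) + (0)
Last nonzero remainder: -18y+18. Dividing through by -18 gives the monic gcd y-1.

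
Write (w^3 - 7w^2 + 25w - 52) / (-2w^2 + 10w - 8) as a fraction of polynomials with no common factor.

(-w^2 + 3w - 13)/(2w - 2)

Euclidean algorithm in ℚ[w]:
  w^3 - 7w^2 + 25w - 52 = (-(1/2)w + 1)(-2w^2 + 10w - 8) + (11w - 44)
  -2w^2 + 10w - 8 = (-(2/11)w + 2/11)(11w - 44) + (0)
Last nonzero remainder: 11w - 44. Dividing through by 11 gives the monic gcd w - 4.
Cancel w - 4 from numerator and denominator to get the reduced form.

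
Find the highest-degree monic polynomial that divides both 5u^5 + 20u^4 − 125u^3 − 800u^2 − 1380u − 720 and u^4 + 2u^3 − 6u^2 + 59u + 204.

By polynomial division,
  5u^5 + 20u^4 − 125u^3 − 800u^2 − 1380u − 720 = (5u + 10)(u^4 + 2u^3 − 6u^2 + 59u + 204) + (−115u^3 − 1035u^2 − 2990u − 2760)
  u^4 + 2u^3 − 6u^2 + 59u + 204 = (−(1/115)u + 7/115)(−115u^3 − 1035u^2 − 2990u − 2760) + (31u^2 + 217u + 372)
  −115u^3 − 1035u^2 − 2990u − 2760 = (−(115/31)u − 230/31)(31u^2 + 217u + 372) + (0)
Last nonzero remainder: 31u^2 + 217u + 372. Dividing through by 31 gives the monic gcd u^2 + 7u + 12.

u^2 + 7u + 12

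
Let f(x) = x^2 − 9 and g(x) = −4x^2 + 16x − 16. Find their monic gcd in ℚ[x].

Repeated division with remainder:
  x^2 − 9 = (−1/4)(−4x^2 + 16x − 16) + (4x − 13)
  −4x^2 + 16x − 16 = (−x + 3/4)(4x − 13) + (−25/4)
  4x − 13 = (−(16/25)x + 52/25)(−25/4) + (0)
The last nonzero remainder is the constant −25/4, so the polynomials are coprime and gcd = 1.

1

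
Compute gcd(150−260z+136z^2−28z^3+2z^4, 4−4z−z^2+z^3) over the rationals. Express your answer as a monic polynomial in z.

−1+z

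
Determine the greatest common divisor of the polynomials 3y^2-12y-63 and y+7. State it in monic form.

1

Repeated division with remainder:
  3y^2-12y-63 = (3y-33)(y+7) + (168)
  y+7 = ((1/168)y+1/24)(168) + (0)
The last nonzero remainder is the constant 168, so the polynomials are coprime and gcd = 1.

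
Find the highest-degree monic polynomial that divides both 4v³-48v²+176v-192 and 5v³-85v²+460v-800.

Apply the Euclidean algorithm:
  4v³-48v²+176v-192 = (4/5)(5v³-85v²+460v-800) + (20v²-192v+448)
  5v³-85v²+460v-800 = ((1/4)v-37/20)(20v²-192v+448) + (-(36/5)v+144/5)
  20v²-192v+448 = (-(25/9)v+140/9)(-(36/5)v+144/5) + (0)
Last nonzero remainder: -(36/5)v+144/5. Dividing through by -36/5 gives the monic gcd v-4.

v-4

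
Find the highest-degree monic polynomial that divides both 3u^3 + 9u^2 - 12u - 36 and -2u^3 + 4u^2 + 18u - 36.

u^2 + u - 6

Euclidean algorithm in ℚ[u]:
  3u^3 + 9u^2 - 12u - 36 = (-3/2)(-2u^3 + 4u^2 + 18u - 36) + (15u^2 + 15u - 90)
  -2u^3 + 4u^2 + 18u - 36 = (-(2/15)u + 2/5)(15u^2 + 15u - 90) + (0)
Last nonzero remainder: 15u^2 + 15u - 90. Dividing through by 15 gives the monic gcd u^2 + u - 6.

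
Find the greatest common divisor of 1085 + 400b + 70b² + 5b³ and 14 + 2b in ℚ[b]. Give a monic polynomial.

7 + b

Repeated division with remainder:
  5b³ + 70b² + 400b + 1085 = ((5/2)b² + (35/2)b + 155/2)(2b + 14) + (0)
Last nonzero remainder: 2b + 14. Dividing through by 2 gives the monic gcd b + 7.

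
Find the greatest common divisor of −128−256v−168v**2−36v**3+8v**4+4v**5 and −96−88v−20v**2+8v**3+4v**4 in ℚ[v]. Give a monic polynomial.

8+10v+5v**2+v**3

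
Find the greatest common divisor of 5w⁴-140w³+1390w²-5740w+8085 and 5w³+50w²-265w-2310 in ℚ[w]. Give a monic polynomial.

w-7

By polynomial division,
  5w⁴-140w³+1390w²-5740w+8085 = (w-38)(5w³+50w²-265w-2310) + (3555w²-13500w-79695)
  5w³+50w²-265w-2310 = ((1/711)w+1090/56169)(3555w²-13500w-79695) + ((680680/6241)w-4764760/6241)
  3555w²-13500w-79695 = ((4437351/136136)w+1291887/12376)((680680/6241)w-4764760/6241) + (0)
Last nonzero remainder: (680680/6241)w-4764760/6241. Dividing through by 680680/6241 gives the monic gcd w-7.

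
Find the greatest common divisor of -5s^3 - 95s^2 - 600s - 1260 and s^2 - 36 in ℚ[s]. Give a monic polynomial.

s + 6

Repeated division with remainder:
  -5s^3 - 95s^2 - 600s - 1260 = (-5s - 95)(s^2 - 36) + (-780s - 4680)
  s^2 - 36 = (-(1/780)s + 1/130)(-780s - 4680) + (0)
Last nonzero remainder: -780s - 4680. Dividing through by -780 gives the monic gcd s + 6.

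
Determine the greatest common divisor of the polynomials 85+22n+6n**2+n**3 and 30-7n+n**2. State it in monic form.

1

Euclidean algorithm in ℚ[n]:
  n**3+6n**2+22n+85 = (n+13)(n**2-7n+30) + (83n-305)
  n**2-7n+30 = ((1/83)n-276/6889)(83n-305) + (122490/6889)
  83n-305 = ((571787/122490)n-420229/24498)(122490/6889) + (0)
The last nonzero remainder is the constant 122490/6889, so the polynomials are coprime and gcd = 1.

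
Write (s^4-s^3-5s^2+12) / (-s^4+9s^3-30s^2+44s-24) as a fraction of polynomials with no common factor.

(-s^2-3s-3)/(s^2-5s+6)

By polynomial division,
  s^4-s^3-5s^2+12 = (-1)(-s^4+9s^3-30s^2+44s-24) + (8s^3-35s^2+44s-12)
  -s^4+9s^3-30s^2+44s-24 = (-(1/8)s+37/64)(8s^3-35s^2+44s-12) + (-(273/64)s^2+(273/16)s-273/16)
  8s^3-35s^2+44s-12 = (-(512/273)s+64/91)(-(273/64)s^2+(273/16)s-273/16) + (0)
Last nonzero remainder: -(273/64)s^2+(273/16)s-273/16. Dividing through by -273/64 gives the monic gcd s^2-4s+4.
Cancel s^2-4s+4 from numerator and denominator to get the reduced form.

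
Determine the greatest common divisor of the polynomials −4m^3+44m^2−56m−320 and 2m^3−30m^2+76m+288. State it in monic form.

m^2−6m−16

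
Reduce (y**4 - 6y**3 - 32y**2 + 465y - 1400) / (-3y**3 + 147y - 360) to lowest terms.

Apply the Euclidean algorithm:
  y**4 - 6y**3 - 32y**2 + 465y - 1400 = (-(1/3)y + 2)(-3y**3 + 147y - 360) + (17y**2 + 51y - 680)
  -3y**3 + 147y - 360 = (-(3/17)y + 9/17)(17y**2 + 51y - 680) + (0)
Last nonzero remainder: 17y**2 + 51y - 680. Dividing through by 17 gives the monic gcd y**2 + 3y - 40.
Cancel y**2 + 3y - 40 from numerator and denominator to get the reduced form.

(-y**2 + 9y - 35)/(3y - 9)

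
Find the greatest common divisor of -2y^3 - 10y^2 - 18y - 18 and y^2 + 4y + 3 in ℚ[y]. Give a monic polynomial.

y + 3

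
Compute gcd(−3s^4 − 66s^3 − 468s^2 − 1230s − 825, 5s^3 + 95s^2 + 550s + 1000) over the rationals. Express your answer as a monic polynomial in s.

s + 5

Euclidean algorithm in ℚ[s]:
  −3s^4 − 66s^3 − 468s^2 − 1230s − 825 = (−(3/5)s − 9/5)(5s^3 + 95s^2 + 550s + 1000) + (33s^2 + 360s + 975)
  5s^3 + 95s^2 + 550s + 1000 = ((5/33)s + 445/363)(33s^2 + 360s + 975) + (−(4725/121)s − 23625/121)
  33s^2 + 360s + 975 = (−(1331/1575)s − 1573/315)(−(4725/121)s − 23625/121) + (0)
Last nonzero remainder: −(4725/121)s − 23625/121. Dividing through by −4725/121 gives the monic gcd s + 5.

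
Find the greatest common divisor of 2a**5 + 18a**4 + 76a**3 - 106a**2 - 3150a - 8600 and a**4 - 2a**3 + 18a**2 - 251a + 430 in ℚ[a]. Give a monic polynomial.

Euclidean algorithm in ℚ[a]:
  2a**5 + 18a**4 + 76a**3 - 106a**2 - 3150a - 8600 = (2a + 22)(a**4 - 2a**3 + 18a**2 - 251a + 430) + (84a**3 + 1512a - 18060)
  a**4 - 2a**3 + 18a**2 - 251a + 430 = ((1/84)a - 1/42)(84a**3 + 1512a - 18060) + (0)
Last nonzero remainder: 84a**3 + 1512a - 18060. Dividing through by 84 gives the monic gcd a**3 + 18a - 215.

a**3 + 18a - 215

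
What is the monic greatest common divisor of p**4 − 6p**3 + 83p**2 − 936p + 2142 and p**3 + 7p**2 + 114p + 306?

Repeated division with remainder:
  p**4 − 6p**3 + 83p**2 − 936p + 2142 = (p − 13)(p**3 + 7p**2 + 114p + 306) + (60p**2 + 240p + 6120)
  p**3 + 7p**2 + 114p + 306 = ((1/60)p + 1/20)(60p**2 + 240p + 6120) + (0)
Last nonzero remainder: 60p**2 + 240p + 6120. Dividing through by 60 gives the monic gcd p**2 + 4p + 102.

p**2 + 4p + 102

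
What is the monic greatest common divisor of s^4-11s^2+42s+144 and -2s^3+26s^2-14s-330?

s+3

Apply the Euclidean algorithm:
  s^4-11s^2+42s+144 = (-(1/2)s-13/2)(-2s^3+26s^2-14s-330) + (151s^2-214s-2001)
  -2s^3+26s^2-14s-330 = (-(2/151)s+3498/22801)(151s^2-214s-2001) + (-(174944/22801)s-524832/22801)
  151s^2-214s-2001 = (-(3442951/174944)s+15208267/174944)(-(174944/22801)s-524832/22801) + (0)
Last nonzero remainder: -(174944/22801)s-524832/22801. Dividing through by -174944/22801 gives the monic gcd s+3.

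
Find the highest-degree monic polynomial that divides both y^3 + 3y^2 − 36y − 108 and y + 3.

Apply the Euclidean algorithm:
  y^3 + 3y^2 − 36y − 108 = (y^2 − 36)(y + 3) + (0)
The last nonzero remainder y + 3 is already monic.

y + 3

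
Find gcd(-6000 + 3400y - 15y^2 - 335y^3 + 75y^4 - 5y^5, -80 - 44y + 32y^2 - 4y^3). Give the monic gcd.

20 - 9y + y^2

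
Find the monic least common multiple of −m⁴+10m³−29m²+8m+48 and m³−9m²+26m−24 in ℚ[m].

Repeated division with remainder:
  −m⁴+10m³−29m²+8m+48 = (−m+1)(m³−9m²+26m−24) + (6m²−42m+72)
  m³−9m²+26m−24 = ((1/6)m−1/3)(6m²−42m+72) + (0)
Last nonzero remainder: 6m²−42m+72. Dividing through by 6 gives the monic gcd m²−7m+12.
Then lcm(f, g) = f·g / gcd(f, g); expanding and making the result monic gives the answer.

m⁵−12m⁴+49m³−66m²−32m+96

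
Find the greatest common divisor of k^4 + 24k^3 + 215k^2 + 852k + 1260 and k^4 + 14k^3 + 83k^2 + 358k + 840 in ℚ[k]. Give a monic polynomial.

k^2 + 12k + 35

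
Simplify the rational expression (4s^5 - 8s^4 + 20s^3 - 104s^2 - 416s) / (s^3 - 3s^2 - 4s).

(4s^3 + 8s^2 + 52s + 104)/(s + 1)

Euclidean algorithm in ℚ[s]:
  4s^5 - 8s^4 + 20s^3 - 104s^2 - 416s = (4s^2 + 4s + 48)(s^3 - 3s^2 - 4s) + (56s^2 - 224s)
  s^3 - 3s^2 - 4s = ((1/56)s + 1/56)(56s^2 - 224s) + (0)
Last nonzero remainder: 56s^2 - 224s. Dividing through by 56 gives the monic gcd s^2 - 4s.
Cancel s^2 - 4s from numerator and denominator to get the reduced form.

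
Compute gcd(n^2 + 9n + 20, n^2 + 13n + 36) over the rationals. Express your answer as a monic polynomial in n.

By polynomial division,
  n^2 + 9n + 20 = (n^2 + 13n + 36) + (-4n - 16)
  n^2 + 13n + 36 = (-(1/4)n - 9/4)(-4n - 16) + (0)
Last nonzero remainder: -4n - 16. Dividing through by -4 gives the monic gcd n + 4.

n + 4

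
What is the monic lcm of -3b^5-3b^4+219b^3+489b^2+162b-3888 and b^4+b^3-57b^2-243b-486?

b^6+7b^5-67b^4-601b^3-1032b^2+972b+7776

Euclidean algorithm in ℚ[b]:
  -3b^5-3b^4+219b^3+489b^2+162b-3888 = (-3b)(b^4+b^3-57b^2-243b-486) + (48b^3-240b^2-1296b-3888)
  b^4+b^3-57b^2-243b-486 = ((1/48)b+1/8)(48b^3-240b^2-1296b-3888) + (0)
Last nonzero remainder: 48b^3-240b^2-1296b-3888. Dividing through by 48 gives the monic gcd b^3-5b^2-27b-81.
Then lcm(f, g) = f·g / gcd(f, g); expanding and making the result monic gives the answer.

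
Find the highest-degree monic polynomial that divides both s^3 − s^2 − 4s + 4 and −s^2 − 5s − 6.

s + 2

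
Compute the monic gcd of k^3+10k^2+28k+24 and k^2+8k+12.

k^2+8k+12

Repeated division with remainder:
  k^3+10k^2+28k+24 = (k+2)(k^2+8k+12) + (0)
The last nonzero remainder k^2+8k+12 is already monic.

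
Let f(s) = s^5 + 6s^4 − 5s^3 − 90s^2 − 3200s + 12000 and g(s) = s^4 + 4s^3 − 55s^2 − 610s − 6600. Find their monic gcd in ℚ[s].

Repeated division with remainder:
  s^5 + 6s^4 − 5s^3 − 90s^2 − 3200s + 12000 = (s + 2)(s^4 + 4s^3 − 55s^2 − 610s − 6600) + (42s^3 + 630s^2 + 4620s + 25200)
  s^4 + 4s^3 − 55s^2 − 610s − 6600 = ((1/42)s − 11/42)(42s^3 + 630s^2 + 4620s + 25200) + (0)
Last nonzero remainder: 42s^3 + 630s^2 + 4620s + 25200. Dividing through by 42 gives the monic gcd s^3 + 15s^2 + 110s + 600.

s^3 + 15s^2 + 110s + 600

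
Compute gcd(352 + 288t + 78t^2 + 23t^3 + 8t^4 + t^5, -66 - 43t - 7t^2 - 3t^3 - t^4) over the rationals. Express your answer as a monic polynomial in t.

Euclidean algorithm in ℚ[t]:
  t^5 + 8t^4 + 23t^3 + 78t^2 + 288t + 352 = (-t - 5)(-t^4 - 3t^3 - 7t^2 - 43t - 66) + (t^3 + 7t + 22)
  -t^4 - 3t^3 - 7t^2 - 43t - 66 = (-t - 3)(t^3 + 7t + 22) + (0)
The last nonzero remainder t^3 + 7t + 22 is already monic.

22 + 7t + t^3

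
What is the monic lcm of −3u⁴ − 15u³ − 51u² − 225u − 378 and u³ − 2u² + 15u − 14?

u⁵ + 4u⁴ + 12u³ + 58u² + 51u − 126

Euclidean algorithm in ℚ[u]:
  −3u⁴ − 15u³ − 51u² − 225u − 378 = (−3u − 21)(u³ − 2u² + 15u − 14) + (−48u² + 48u − 672)
  u³ − 2u² + 15u − 14 = (−(1/48)u + 1/48)(−48u² + 48u − 672) + (0)
Last nonzero remainder: −48u² + 48u − 672. Dividing through by −48 gives the monic gcd u² − u + 14.
Then lcm(f, g) = f·g / gcd(f, g); expanding and making the result monic gives the answer.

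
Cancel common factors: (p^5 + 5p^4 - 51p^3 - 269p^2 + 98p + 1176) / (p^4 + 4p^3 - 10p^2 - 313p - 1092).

(p^3 + 8p^2 + p - 42)/(p^2 + 7p + 39)

Repeated division with remainder:
  p^5 + 5p^4 - 51p^3 - 269p^2 + 98p + 1176 = (p + 1)(p^4 + 4p^3 - 10p^2 - 313p - 1092) + (-45p^3 + 54p^2 + 1503p + 2268)
  p^4 + 4p^3 - 10p^2 - 313p - 1092 = (-(1/45)p - 26/225)(-45p^3 + 54p^2 + 1503p + 2268) + ((741/25)p^2 - (2223/25)p - 20748/25)
  -45p^3 + 54p^2 + 1503p + 2268 = (-(375/247)p - 675/247)((741/25)p^2 - (2223/25)p - 20748/25) + (0)
Last nonzero remainder: (741/25)p^2 - (2223/25)p - 20748/25. Dividing through by 741/25 gives the monic gcd p^2 - 3p - 28.
Cancel p^2 - 3p - 28 from numerator and denominator to get the reduced form.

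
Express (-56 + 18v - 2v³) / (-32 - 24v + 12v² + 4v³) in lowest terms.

(-7 + 4v - v²)/(-4 - 2v + 2v²)

Euclidean algorithm in ℚ[v]:
  -2v³ + 18v - 56 = (-1/2)(4v³ + 12v² - 24v - 32) + (6v² + 6v - 72)
  4v³ + 12v² - 24v - 32 = ((2/3)v + 4/3)(6v² + 6v - 72) + (16v + 64)
  6v² + 6v - 72 = ((3/8)v - 9/8)(16v + 64) + (0)
Last nonzero remainder: 16v + 64. Dividing through by 16 gives the monic gcd v + 4.
Cancel v + 4 from numerator and denominator to get the reduced form.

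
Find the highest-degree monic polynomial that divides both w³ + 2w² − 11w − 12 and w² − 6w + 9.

Apply the Euclidean algorithm:
  w³ + 2w² − 11w − 12 = (w + 8)(w² − 6w + 9) + (28w − 84)
  w² − 6w + 9 = ((1/28)w − 3/28)(28w − 84) + (0)
Last nonzero remainder: 28w − 84. Dividing through by 28 gives the monic gcd w − 3.

w − 3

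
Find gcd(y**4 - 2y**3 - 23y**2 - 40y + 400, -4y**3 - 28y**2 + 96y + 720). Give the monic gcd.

Repeated division with remainder:
  y**4 - 2y**3 - 23y**2 - 40y + 400 = (-(1/4)y + 9/4)(-4y**3 - 28y**2 + 96y + 720) + (64y**2 - 76y - 1220)
  -4y**3 - 28y**2 + 96y + 720 = (-(1/16)y - 131/256)(64y**2 - 76y - 1220) + (-(1225/64)y + 6125/64)
  64y**2 - 76y - 1220 = (-(4096/1225)y - 15616/1225)(-(1225/64)y + 6125/64) + (0)
Last nonzero remainder: -(1225/64)y + 6125/64. Dividing through by -1225/64 gives the monic gcd y - 5.

y - 5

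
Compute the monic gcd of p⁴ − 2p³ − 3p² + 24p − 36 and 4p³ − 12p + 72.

p³ − 3p + 18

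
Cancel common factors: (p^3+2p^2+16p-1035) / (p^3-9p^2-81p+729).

(p^2+11p+115)/(p^2-81)

Euclidean algorithm in ℚ[p]:
  p^3+2p^2+16p-1035 = (p^3-9p^2-81p+729) + (11p^2+97p-1764)
  p^3-9p^2-81p+729 = ((1/11)p-196/121)(11p^2+97p-1764) + ((28615/121)p-257535/121)
  11p^2+97p-1764 = ((1331/28615)p+23716/28615)((28615/121)p-257535/121) + (0)
Last nonzero remainder: (28615/121)p-257535/121. Dividing through by 28615/121 gives the monic gcd p-9.
Cancel p-9 from numerator and denominator to get the reduced form.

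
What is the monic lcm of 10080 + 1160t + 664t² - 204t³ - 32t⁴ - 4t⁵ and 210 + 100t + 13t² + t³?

-7560 - 3390t - 788t² - 13t³ + 75t⁴ + 11t⁵ + t⁶

By polynomial division,
  -4t⁵ - 32t⁴ - 204t³ + 664t² + 1160t + 10080 = (-4t² + 20t - 64)(t³ + 13t² + 100t + 210) + (336t² + 3360t + 23520)
  t³ + 13t² + 100t + 210 = ((1/336)t + 1/112)(336t² + 3360t + 23520) + (0)
Last nonzero remainder: 336t² + 3360t + 23520. Dividing through by 336 gives the monic gcd t² + 10t + 70.
Then lcm(f, g) = f·g / gcd(f, g); expanding and making the result monic gives the answer.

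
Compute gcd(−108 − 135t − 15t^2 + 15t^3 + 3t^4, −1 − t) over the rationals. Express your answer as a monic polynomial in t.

Apply the Euclidean algorithm:
  3t^4 + 15t^3 − 15t^2 − 135t − 108 = (−3t^3 − 12t^2 + 27t + 108)(−t − 1) + (0)
Last nonzero remainder: −t − 1. Dividing through by −1 gives the monic gcd t + 1.

1 + t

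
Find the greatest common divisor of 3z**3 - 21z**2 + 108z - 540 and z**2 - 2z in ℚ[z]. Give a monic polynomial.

1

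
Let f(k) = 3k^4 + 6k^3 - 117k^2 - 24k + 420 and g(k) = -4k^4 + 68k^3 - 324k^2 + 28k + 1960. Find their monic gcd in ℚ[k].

k^2 - 3k - 10

By polynomial division,
  3k^4 + 6k^3 - 117k^2 - 24k + 420 = (-3/4)(-4k^4 + 68k^3 - 324k^2 + 28k + 1960) + (57k^3 - 360k^2 - 3k + 1890)
  -4k^4 + 68k^3 - 324k^2 + 28k + 1960 = (-(4/57)k + 812/1083)(57k^3 - 360k^2 - 3k + 1890) + (-(19600/361)k^2 + (58800/361)k + 196000/361)
  57k^3 - 360k^2 - 3k + 1890 = (-(20577/19600)k + 9747/2800)(-(19600/361)k^2 + (58800/361)k + 196000/361) + (0)
Last nonzero remainder: -(19600/361)k^2 + (58800/361)k + 196000/361. Dividing through by -19600/361 gives the monic gcd k^2 - 3k - 10.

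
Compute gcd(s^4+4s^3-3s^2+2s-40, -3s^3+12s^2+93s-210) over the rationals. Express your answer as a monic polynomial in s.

s^2+3s-10

By polynomial division,
  s^4+4s^3-3s^2+2s-40 = (-(1/3)s-8/3)(-3s^3+12s^2+93s-210) + (60s^2+180s-600)
  -3s^3+12s^2+93s-210 = (-(1/20)s+7/20)(60s^2+180s-600) + (0)
Last nonzero remainder: 60s^2+180s-600. Dividing through by 60 gives the monic gcd s^2+3s-10.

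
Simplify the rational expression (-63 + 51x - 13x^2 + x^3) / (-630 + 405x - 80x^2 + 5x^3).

(-3 + x)/(-30 + 5x)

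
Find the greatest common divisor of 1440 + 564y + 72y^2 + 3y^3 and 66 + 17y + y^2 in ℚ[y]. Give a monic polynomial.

Repeated division with remainder:
  3y^3 + 72y^2 + 564y + 1440 = (3y + 21)(y^2 + 17y + 66) + (9y + 54)
  y^2 + 17y + 66 = ((1/9)y + 11/9)(9y + 54) + (0)
Last nonzero remainder: 9y + 54. Dividing through by 9 gives the monic gcd y + 6.

6 + y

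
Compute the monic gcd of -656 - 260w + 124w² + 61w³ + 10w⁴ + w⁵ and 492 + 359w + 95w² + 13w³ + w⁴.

164 + 65w + 10w² + w³

By polynomial division,
  w⁵ + 10w⁴ + 61w³ + 124w² - 260w - 656 = (w - 3)(w⁴ + 13w³ + 95w² + 359w + 492) + (5w³ + 50w² + 325w + 820)
  w⁴ + 13w³ + 95w² + 359w + 492 = ((1/5)w + 3/5)(5w³ + 50w² + 325w + 820) + (0)
Last nonzero remainder: 5w³ + 50w² + 325w + 820. Dividing through by 5 gives the monic gcd w³ + 10w² + 65w + 164.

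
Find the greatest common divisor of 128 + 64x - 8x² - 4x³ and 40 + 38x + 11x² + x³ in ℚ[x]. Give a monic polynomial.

Apply the Euclidean algorithm:
  -4x³ - 8x² + 64x + 128 = (-4)(x³ + 11x² + 38x + 40) + (36x² + 216x + 288)
  x³ + 11x² + 38x + 40 = ((1/36)x + 5/36)(36x² + 216x + 288) + (0)
Last nonzero remainder: 36x² + 216x + 288. Dividing through by 36 gives the monic gcd x² + 6x + 8.

8 + 6x + x²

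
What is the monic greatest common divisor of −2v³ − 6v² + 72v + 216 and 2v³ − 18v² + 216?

v² − 3v − 18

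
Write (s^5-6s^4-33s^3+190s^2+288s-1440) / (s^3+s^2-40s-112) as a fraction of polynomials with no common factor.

(s^3-14s^2+63s-90)/(s-7)

By polynomial division,
  s^5-6s^4-33s^3+190s^2+288s-1440 = (s^2-7s+14)(s^3+s^2-40s-112) + (8s^2+64s+128)
  s^3+s^2-40s-112 = ((1/8)s-7/8)(8s^2+64s+128) + (0)
Last nonzero remainder: 8s^2+64s+128. Dividing through by 8 gives the monic gcd s^2+8s+16.
Cancel s^2+8s+16 from numerator and denominator to get the reduced form.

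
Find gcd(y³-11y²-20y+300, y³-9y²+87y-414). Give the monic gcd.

Apply the Euclidean algorithm:
  y³-11y²-20y+300 = (y³-9y²+87y-414) + (-2y²-107y+714)
  y³-9y²+87y-414 = (-(1/2)y+125/4)(-2y²-107y+714) + ((15151/4)y-45453/2)
  -2y²-107y+714 = (-(8/15151)y-476/15151)((15151/4)y-45453/2) + (0)
Last nonzero remainder: (15151/4)y-45453/2. Dividing through by 15151/4 gives the monic gcd y-6.

y-6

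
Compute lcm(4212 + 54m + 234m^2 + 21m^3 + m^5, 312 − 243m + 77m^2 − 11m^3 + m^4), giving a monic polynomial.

33696 − 20628m + 5814m^2 − 948m^3 + 129m^4 + 29m^5 − 5m^6 + m^7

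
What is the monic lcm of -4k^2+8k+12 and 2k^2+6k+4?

k^3-7k-6

Apply the Euclidean algorithm:
  -4k^2+8k+12 = (-2)(2k^2+6k+4) + (20k+20)
  2k^2+6k+4 = ((1/10)k+1/5)(20k+20) + (0)
Last nonzero remainder: 20k+20. Dividing through by 20 gives the monic gcd k+1.
Then lcm(f, g) = f·g / gcd(f, g); expanding and making the result monic gives the answer.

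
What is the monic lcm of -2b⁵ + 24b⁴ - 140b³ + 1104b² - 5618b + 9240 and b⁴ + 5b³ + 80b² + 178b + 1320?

b⁷ - 10b⁶ + 76b⁵ - 772b⁴ + 3805b³ - 15562b² + 75030b - 138600

Apply the Euclidean algorithm:
  -2b⁵ + 24b⁴ - 140b³ + 1104b² - 5618b + 9240 = (-2b + 34)(b⁴ + 5b³ + 80b² + 178b + 1320) + (-150b³ - 1260b² - 9030b - 35640)
  b⁴ + 5b³ + 80b² + 178b + 1320 = (-(1/150)b + 17/750)(-150b³ - 1260b² - 9030b - 35640) + ((1209/25)b² + (3627/25)b + 53196/25)
  -150b³ - 1260b² - 9030b - 35640 = (-(1250/403)b - 6750/403)((1209/25)b² + (3627/25)b + 53196/25) + (0)
Last nonzero remainder: (1209/25)b² + (3627/25)b + 53196/25. Dividing through by 1209/25 gives the monic gcd b² + 3b + 44.
Then lcm(f, g) = f·g / gcd(f, g); expanding and making the result monic gives the answer.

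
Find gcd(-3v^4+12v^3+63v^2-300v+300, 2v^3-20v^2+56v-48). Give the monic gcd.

v^2-4v+4

Apply the Euclidean algorithm:
  -3v^4+12v^3+63v^2-300v+300 = (-(3/2)v-9)(2v^3-20v^2+56v-48) + (-33v^2+132v-132)
  2v^3-20v^2+56v-48 = (-(2/33)v+4/11)(-33v^2+132v-132) + (0)
Last nonzero remainder: -33v^2+132v-132. Dividing through by -33 gives the monic gcd v^2-4v+4.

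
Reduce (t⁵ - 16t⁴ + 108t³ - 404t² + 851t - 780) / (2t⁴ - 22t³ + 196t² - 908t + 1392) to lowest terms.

(t³ - 9t² + 33t - 65)/(2t² - 8t + 116)

Apply the Euclidean algorithm:
  t⁵ - 16t⁴ + 108t³ - 404t² + 851t - 780 = ((1/2)t - 5/2)(2t⁴ - 22t³ + 196t² - 908t + 1392) + (-45t³ + 540t² - 2115t + 2700)
  2t⁴ - 22t³ + 196t² - 908t + 1392 = (-(2/45)t - 2/45)(-45t³ + 540t² - 2115t + 2700) + (126t² - 882t + 1512)
  -45t³ + 540t² - 2115t + 2700 = (-(5/14)t + 25/14)(126t² - 882t + 1512) + (0)
Last nonzero remainder: 126t² - 882t + 1512. Dividing through by 126 gives the monic gcd t² - 7t + 12.
Cancel t² - 7t + 12 from numerator and denominator to get the reduced form.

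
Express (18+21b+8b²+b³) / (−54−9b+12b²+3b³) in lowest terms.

(2+b)/(−6+3b)

Repeated division with remainder:
  b³+8b²+21b+18 = (1/3)(3b³+12b²−9b−54) + (4b²+24b+36)
  3b³+12b²−9b−54 = ((3/4)b−3/2)(4b²+24b+36) + (0)
Last nonzero remainder: 4b²+24b+36. Dividing through by 4 gives the monic gcd b²+6b+9.
Cancel b²+6b+9 from numerator and denominator to get the reduced form.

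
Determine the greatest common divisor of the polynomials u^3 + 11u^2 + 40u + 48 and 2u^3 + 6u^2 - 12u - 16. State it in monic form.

u + 4

Euclidean algorithm in ℚ[u]:
  u^3 + 11u^2 + 40u + 48 = (1/2)(2u^3 + 6u^2 - 12u - 16) + (8u^2 + 46u + 56)
  2u^3 + 6u^2 - 12u - 16 = ((1/4)u - 11/16)(8u^2 + 46u + 56) + ((45/8)u + 45/2)
  8u^2 + 46u + 56 = ((64/45)u + 112/45)((45/8)u + 45/2) + (0)
Last nonzero remainder: (45/8)u + 45/2. Dividing through by 45/8 gives the monic gcd u + 4.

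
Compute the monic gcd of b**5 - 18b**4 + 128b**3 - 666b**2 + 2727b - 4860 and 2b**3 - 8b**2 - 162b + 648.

b**2 - 13b + 36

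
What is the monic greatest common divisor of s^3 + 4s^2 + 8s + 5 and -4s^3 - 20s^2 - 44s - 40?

Euclidean algorithm in ℚ[s]:
  s^3 + 4s^2 + 8s + 5 = (-1/4)(-4s^3 - 20s^2 - 44s - 40) + (-s^2 - 3s - 5)
  -4s^3 - 20s^2 - 44s - 40 = (4s + 8)(-s^2 - 3s - 5) + (0)
Last nonzero remainder: -s^2 - 3s - 5. Dividing through by -1 gives the monic gcd s^2 + 3s + 5.

s^2 + 3s + 5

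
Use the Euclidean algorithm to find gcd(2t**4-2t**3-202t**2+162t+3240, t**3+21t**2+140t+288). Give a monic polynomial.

t**2+13t+36

Repeated division with remainder:
  2t**4-2t**3-202t**2+162t+3240 = (2t-44)(t**3+21t**2+140t+288) + (442t**2+5746t+15912)
  t**3+21t**2+140t+288 = ((1/442)t+4/221)(442t**2+5746t+15912) + (0)
Last nonzero remainder: 442t**2+5746t+15912. Dividing through by 442 gives the monic gcd t**2+13t+36.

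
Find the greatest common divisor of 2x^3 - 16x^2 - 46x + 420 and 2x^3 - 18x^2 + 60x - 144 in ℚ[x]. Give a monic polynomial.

Repeated division with remainder:
  2x^3 - 16x^2 - 46x + 420 = (2x^3 - 18x^2 + 60x - 144) + (2x^2 - 106x + 564)
  2x^3 - 18x^2 + 60x - 144 = (x + 44)(2x^2 - 106x + 564) + (4160x - 24960)
  2x^2 - 106x + 564 = ((1/2080)x - 47/2080)(4160x - 24960) + (0)
Last nonzero remainder: 4160x - 24960. Dividing through by 4160 gives the monic gcd x - 6.

x - 6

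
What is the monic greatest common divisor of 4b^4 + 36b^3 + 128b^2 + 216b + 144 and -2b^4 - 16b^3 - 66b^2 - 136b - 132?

b^2 + 4b + 6

Repeated division with remainder:
  4b^4 + 36b^3 + 128b^2 + 216b + 144 = (-2)(-2b^4 - 16b^3 - 66b^2 - 136b - 132) + (4b^3 - 4b^2 - 56b - 120)
  -2b^4 - 16b^3 - 66b^2 - 136b - 132 = (-(1/2)b - 9/2)(4b^3 - 4b^2 - 56b - 120) + (-112b^2 - 448b - 672)
  4b^3 - 4b^2 - 56b - 120 = (-(1/28)b + 5/28)(-112b^2 - 448b - 672) + (0)
Last nonzero remainder: -112b^2 - 448b - 672. Dividing through by -112 gives the monic gcd b^2 + 4b + 6.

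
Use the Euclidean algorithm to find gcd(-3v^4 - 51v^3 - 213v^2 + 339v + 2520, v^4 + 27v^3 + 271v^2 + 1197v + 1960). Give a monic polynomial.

Apply the Euclidean algorithm:
  -3v^4 - 51v^3 - 213v^2 + 339v + 2520 = (-3)(v^4 + 27v^3 + 271v^2 + 1197v + 1960) + (30v^3 + 600v^2 + 3930v + 8400)
  v^4 + 27v^3 + 271v^2 + 1197v + 1960 = ((1/30)v + 7/30)(30v^3 + 600v^2 + 3930v + 8400) + (0)
Last nonzero remainder: 30v^3 + 600v^2 + 3930v + 8400. Dividing through by 30 gives the monic gcd v^3 + 20v^2 + 131v + 280.

v^3 + 20v^2 + 131v + 280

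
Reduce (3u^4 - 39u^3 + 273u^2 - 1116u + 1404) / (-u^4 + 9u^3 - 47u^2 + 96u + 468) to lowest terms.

Apply the Euclidean algorithm:
  3u^4 - 39u^3 + 273u^2 - 1116u + 1404 = (-3)(-u^4 + 9u^3 - 47u^2 + 96u + 468) + (-12u^3 + 132u^2 - 828u + 2808)
  -u^4 + 9u^3 - 47u^2 + 96u + 468 = ((1/12)u + 1/6)(-12u^3 + 132u^2 - 828u + 2808) + (0)
Last nonzero remainder: -12u^3 + 132u^2 - 828u + 2808. Dividing through by -12 gives the monic gcd u^3 - 11u^2 + 69u - 234.
Cancel u^3 - 11u^2 + 69u - 234 from numerator and denominator to get the reduced form.

(-3u + 6)/(u + 2)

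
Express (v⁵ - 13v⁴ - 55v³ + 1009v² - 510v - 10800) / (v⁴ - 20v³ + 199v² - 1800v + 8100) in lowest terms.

(v³ + 6v² - 31v - 120)/(v² - v + 90)

Apply the Euclidean algorithm:
  v⁵ - 13v⁴ - 55v³ + 1009v² - 510v - 10800 = (v + 7)(v⁴ - 20v³ + 199v² - 1800v + 8100) + (-114v³ + 1416v² + 3990v - 67500)
  v⁴ - 20v³ + 199v² - 1800v + 8100 = (-(1/114)v + 24/361)(-114v³ + 1416v² + 3990v - 67500) + ((50490/361)v² - (50490/19)v + 4544100/361)
  -114v³ + 1416v² + 3990v - 67500 = (-(6859/8415)v - 9025/1683)((50490/361)v² - (50490/19)v + 4544100/361) + (0)
Last nonzero remainder: (50490/361)v² - (50490/19)v + 4544100/361. Dividing through by 50490/361 gives the monic gcd v² - 19v + 90.
Cancel v² - 19v + 90 from numerator and denominator to get the reduced form.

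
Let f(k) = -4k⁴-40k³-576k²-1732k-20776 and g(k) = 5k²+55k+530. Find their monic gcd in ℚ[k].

Euclidean algorithm in ℚ[k]:
  -4k⁴-40k³-576k²-1732k-20776 = (-(4/5)k²+(4/5)k-196/5)(5k²+55k+530) + (0)
Last nonzero remainder: 5k²+55k+530. Dividing through by 5 gives the monic gcd k²+11k+106.

k²+11k+106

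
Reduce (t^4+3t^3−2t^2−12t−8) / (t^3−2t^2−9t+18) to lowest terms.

Apply the Euclidean algorithm:
  t^4+3t^3−2t^2−12t−8 = (t+5)(t^3−2t^2−9t+18) + (17t^2+15t−98)
  t^3−2t^2−9t+18 = ((1/17)t−49/289)(17t^2+15t−98) + (−(200/289)t+400/289)
  17t^2+15t−98 = (−(4913/200)t−14161/200)(−(200/289)t+400/289) + (0)
Last nonzero remainder: −(200/289)t+400/289. Dividing through by −200/289 gives the monic gcd t−2.
Cancel t−2 from numerator and denominator to get the reduced form.

(t^3+5t^2+8t+4)/(t^2−9)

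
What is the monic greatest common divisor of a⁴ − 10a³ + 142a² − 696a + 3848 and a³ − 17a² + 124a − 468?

a² − 8a + 52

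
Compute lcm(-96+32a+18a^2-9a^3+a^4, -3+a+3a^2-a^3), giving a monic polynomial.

96-32a-114a^2+41a^3+17a^4-9a^5+a^6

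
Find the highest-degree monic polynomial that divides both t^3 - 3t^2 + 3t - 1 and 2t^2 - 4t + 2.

t^2 - 2t + 1

Euclidean algorithm in ℚ[t]:
  t^3 - 3t^2 + 3t - 1 = ((1/2)t - 1/2)(2t^2 - 4t + 2) + (0)
Last nonzero remainder: 2t^2 - 4t + 2. Dividing through by 2 gives the monic gcd t^2 - 2t + 1.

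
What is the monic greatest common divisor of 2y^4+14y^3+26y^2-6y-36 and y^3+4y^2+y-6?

y^3+4y^2+y-6

By polynomial division,
  2y^4+14y^3+26y^2-6y-36 = (2y+6)(y^3+4y^2+y-6) + (0)
The last nonzero remainder y^3+4y^2+y-6 is already monic.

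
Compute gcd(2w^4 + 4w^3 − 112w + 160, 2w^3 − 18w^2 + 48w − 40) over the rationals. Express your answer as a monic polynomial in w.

w^2 − 4w + 4

Apply the Euclidean algorithm:
  2w^4 + 4w^3 − 112w + 160 = (w + 11)(2w^3 − 18w^2 + 48w − 40) + (150w^2 − 600w + 600)
  2w^3 − 18w^2 + 48w − 40 = ((1/75)w − 1/15)(150w^2 − 600w + 600) + (0)
Last nonzero remainder: 150w^2 − 600w + 600. Dividing through by 150 gives the monic gcd w^2 − 4w + 4.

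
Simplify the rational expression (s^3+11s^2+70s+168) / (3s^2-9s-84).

Euclidean algorithm in ℚ[s]:
  s^3+11s^2+70s+168 = ((1/3)s+14/3)(3s^2-9s-84) + (140s+560)
  3s^2-9s-84 = ((3/140)s-3/20)(140s+560) + (0)
Last nonzero remainder: 140s+560. Dividing through by 140 gives the monic gcd s+4.
Cancel s+4 from numerator and denominator to get the reduced form.

(s^2+7s+42)/(3s-21)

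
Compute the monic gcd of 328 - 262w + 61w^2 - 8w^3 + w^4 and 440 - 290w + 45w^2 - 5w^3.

-2 + w

Repeated division with remainder:
  w^4 - 8w^3 + 61w^2 - 262w + 328 = (-(1/5)w - 1/5)(-5w^3 + 45w^2 - 290w + 440) + (12w^2 - 232w + 416)
  -5w^3 + 45w^2 - 290w + 440 = (-(5/12)w - 155/36)(12w^2 - 232w + 416) + (-(10040/9)w + 20080/9)
  12w^2 - 232w + 416 = (-(27/2510)w + 234/1255)(-(10040/9)w + 20080/9) + (0)
Last nonzero remainder: -(10040/9)w + 20080/9. Dividing through by -10040/9 gives the monic gcd w - 2.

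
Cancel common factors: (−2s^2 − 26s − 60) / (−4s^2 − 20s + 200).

(s + 3)/(2s − 10)

By polynomial division,
  −2s^2 − 26s − 60 = (1/2)(−4s^2 − 20s + 200) + (−16s − 160)
  −4s^2 − 20s + 200 = ((1/4)s − 5/4)(−16s − 160) + (0)
Last nonzero remainder: −16s − 160. Dividing through by −16 gives the monic gcd s + 10.
Cancel s + 10 from numerator and denominator to get the reduced form.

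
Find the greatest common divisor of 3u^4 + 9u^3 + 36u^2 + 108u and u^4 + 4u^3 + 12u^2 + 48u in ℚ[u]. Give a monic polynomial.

u^3 + 12u

Euclidean algorithm in ℚ[u]:
  3u^4 + 9u^3 + 36u^2 + 108u = (3)(u^4 + 4u^3 + 12u^2 + 48u) + (-3u^3 - 36u)
  u^4 + 4u^3 + 12u^2 + 48u = (-(1/3)u - 4/3)(-3u^3 - 36u) + (0)
Last nonzero remainder: -3u^3 - 36u. Dividing through by -3 gives the monic gcd u^3 + 12u.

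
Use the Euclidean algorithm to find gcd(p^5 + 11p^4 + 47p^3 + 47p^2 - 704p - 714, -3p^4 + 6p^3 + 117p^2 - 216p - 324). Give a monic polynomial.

p^2 - 2p - 3

Euclidean algorithm in ℚ[p]:
  p^5 + 11p^4 + 47p^3 + 47p^2 - 704p - 714 = (-(1/3)p - 13/3)(-3p^4 + 6p^3 + 117p^2 - 216p - 324) + (112p^3 + 482p^2 - 1748p - 2118)
  -3p^4 + 6p^3 + 117p^2 - 216p - 324 = (-(3/112)p + 1059/6272)(112p^3 + 482p^2 - 1748p - 2118) + (-(35139/3136)p^2 + (35139/1568)p + 105417/3136)
  112p^3 + 482p^2 - 1748p - 2118 = (-(351232/35139)p - 2214016/35139)(-(35139/3136)p^2 + (35139/1568)p + 105417/3136) + (0)
Last nonzero remainder: -(35139/3136)p^2 + (35139/1568)p + 105417/3136. Dividing through by -35139/3136 gives the monic gcd p^2 - 2p - 3.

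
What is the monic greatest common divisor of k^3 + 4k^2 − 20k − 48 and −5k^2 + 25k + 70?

k + 2

Euclidean algorithm in ℚ[k]:
  k^3 + 4k^2 − 20k − 48 = (−(1/5)k − 9/5)(−5k^2 + 25k + 70) + (39k + 78)
  −5k^2 + 25k + 70 = (−(5/39)k + 35/39)(39k + 78) + (0)
Last nonzero remainder: 39k + 78. Dividing through by 39 gives the monic gcd k + 2.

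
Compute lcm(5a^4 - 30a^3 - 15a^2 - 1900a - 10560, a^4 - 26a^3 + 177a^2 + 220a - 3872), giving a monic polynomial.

a^6 - 25a^5 + 199a^4 - 851a^3 + 4844a^2 + 6688a - 185856

Repeated division with remainder:
  5a^4 - 30a^3 - 15a^2 - 1900a - 10560 = (5)(a^4 - 26a^3 + 177a^2 + 220a - 3872) + (100a^3 - 900a^2 - 3000a + 8800)
  a^4 - 26a^3 + 177a^2 + 220a - 3872 = ((1/100)a - 17/100)(100a^3 - 900a^2 - 3000a + 8800) + (54a^2 - 378a - 2376)
  100a^3 - 900a^2 - 3000a + 8800 = ((50/27)a - 100/27)(54a^2 - 378a - 2376) + (0)
Last nonzero remainder: 54a^2 - 378a - 2376. Dividing through by 54 gives the monic gcd a^2 - 7a - 44.
Then lcm(f, g) = f·g / gcd(f, g); expanding and making the result monic gives the answer.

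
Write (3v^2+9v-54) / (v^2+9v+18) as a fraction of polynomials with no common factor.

(3v-9)/(v+3)

Apply the Euclidean algorithm:
  3v^2+9v-54 = (3)(v^2+9v+18) + (-18v-108)
  v^2+9v+18 = (-(1/18)v-1/6)(-18v-108) + (0)
Last nonzero remainder: -18v-108. Dividing through by -18 gives the monic gcd v+6.
Cancel v+6 from numerator and denominator to get the reduced form.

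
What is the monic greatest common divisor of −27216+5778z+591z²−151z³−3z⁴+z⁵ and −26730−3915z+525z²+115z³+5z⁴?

−486−27z+12z²+z³

Apply the Euclidean algorithm:
  z⁵−3z⁴−151z³+591z²+5778z−27216 = ((1/5)z−26/5)(5z⁴+115z³+525z²−3915z−26730) + (342z³+4104z²−9234z−166212)
  5z⁴+115z³+525z²−3915z−26730 = ((5/342)z+55/342)(342z³+4104z²−9234z−166212) + (0)
Last nonzero remainder: 342z³+4104z²−9234z−166212. Dividing through by 342 gives the monic gcd z³+12z²−27z−486.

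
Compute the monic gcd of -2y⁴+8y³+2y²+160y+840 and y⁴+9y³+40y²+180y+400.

By polynomial division,
  -2y⁴+8y³+2y²+160y+840 = (-2)(y⁴+9y³+40y²+180y+400) + (26y³+82y²+520y+1640)
  y⁴+9y³+40y²+180y+400 = ((1/26)y+38/169)(26y³+82y²+520y+1640) + ((264/169)y²+5280/169)
  26y³+82y²+520y+1640 = ((2197/132)y+6929/132)((264/169)y²+5280/169) + (0)
Last nonzero remainder: (264/169)y²+5280/169. Dividing through by 264/169 gives the monic gcd y²+20.

y²+20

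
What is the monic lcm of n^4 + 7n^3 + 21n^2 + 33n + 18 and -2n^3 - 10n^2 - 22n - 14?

n^6 + 11n^5 + 56n^4 + 166n^3 + 297n^2 + 303n + 126

Repeated division with remainder:
  n^4 + 7n^3 + 21n^2 + 33n + 18 = (-(1/2)n - 1)(-2n^3 - 10n^2 - 22n - 14) + (4n + 4)
  -2n^3 - 10n^2 - 22n - 14 = (-(1/2)n^2 - 2n - 7/2)(4n + 4) + (0)
Last nonzero remainder: 4n + 4. Dividing through by 4 gives the monic gcd n + 1.
Then lcm(f, g) = f·g / gcd(f, g); expanding and making the result monic gives the answer.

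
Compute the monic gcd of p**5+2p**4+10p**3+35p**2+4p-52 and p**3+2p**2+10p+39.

Apply the Euclidean algorithm:
  p**5+2p**4+10p**3+35p**2+4p-52 = (p**2)(p**3+2p**2+10p+39) + (-4p**2+4p-52)
  p**3+2p**2+10p+39 = (-(1/4)p-3/4)(-4p**2+4p-52) + (0)
Last nonzero remainder: -4p**2+4p-52. Dividing through by -4 gives the monic gcd p**2-p+13.

p**2-p+13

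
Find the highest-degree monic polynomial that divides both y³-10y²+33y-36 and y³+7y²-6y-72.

Euclidean algorithm in ℚ[y]:
  y³-10y²+33y-36 = (y³+7y²-6y-72) + (-17y²+39y+36)
  y³+7y²-6y-72 = (-(1/17)y-158/289)(-17y²+39y+36) + ((5040/289)y-15120/289)
  -17y²+39y+36 = (-(4913/5040)y-289/420)((5040/289)y-15120/289) + (0)
Last nonzero remainder: (5040/289)y-15120/289. Dividing through by 5040/289 gives the monic gcd y-3.

y-3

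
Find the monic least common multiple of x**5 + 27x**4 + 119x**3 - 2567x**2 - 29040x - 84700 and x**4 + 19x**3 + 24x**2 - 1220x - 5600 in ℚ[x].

Apply the Euclidean algorithm:
  x**5 + 27x**4 + 119x**3 - 2567x**2 - 29040x - 84700 = (x + 8)(x**4 + 19x**3 + 24x**2 - 1220x - 5600) + (-57x**3 - 1539x**2 - 13680x - 39900)
  x**4 + 19x**3 + 24x**2 - 1220x - 5600 = (-(1/57)x + 8/57)(-57x**3 - 1539x**2 - 13680x - 39900) + (0)
Last nonzero remainder: -57x**3 - 1539x**2 - 13680x - 39900. Dividing through by -57 gives the monic gcd x**3 + 27x**2 + 240x + 700.
Then lcm(f, g) = f·g / gcd(f, g); expanding and making the result monic gives the answer.

x**6 + 19x**5 - 97x**4 - 3519x**3 - 8504x**2 + 147620x + 677600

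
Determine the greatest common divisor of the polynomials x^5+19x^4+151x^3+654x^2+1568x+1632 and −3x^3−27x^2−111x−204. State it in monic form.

x^3+9x^2+37x+68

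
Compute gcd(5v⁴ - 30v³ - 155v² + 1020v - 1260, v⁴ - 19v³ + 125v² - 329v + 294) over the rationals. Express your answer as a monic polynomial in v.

v³ - 12v² + 41v - 42

Euclidean algorithm in ℚ[v]:
  5v⁴ - 30v³ - 155v² + 1020v - 1260 = (5)(v⁴ - 19v³ + 125v² - 329v + 294) + (65v³ - 780v² + 2665v - 2730)
  v⁴ - 19v³ + 125v² - 329v + 294 = ((1/65)v - 7/65)(65v³ - 780v² + 2665v - 2730) + (0)
Last nonzero remainder: 65v³ - 780v² + 2665v - 2730. Dividing through by 65 gives the monic gcd v³ - 12v² + 41v - 42.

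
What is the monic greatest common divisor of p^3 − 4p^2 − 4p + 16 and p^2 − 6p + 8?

p^2 − 6p + 8

By polynomial division,
  p^3 − 4p^2 − 4p + 16 = (p + 2)(p^2 − 6p + 8) + (0)
The last nonzero remainder p^2 − 6p + 8 is already monic.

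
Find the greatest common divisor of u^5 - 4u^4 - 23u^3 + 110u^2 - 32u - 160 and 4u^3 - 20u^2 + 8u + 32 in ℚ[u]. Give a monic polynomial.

u^3 - 5u^2 + 2u + 8

Apply the Euclidean algorithm:
  u^5 - 4u^4 - 23u^3 + 110u^2 - 32u - 160 = ((1/4)u^2 + (1/4)u - 5)(4u^3 - 20u^2 + 8u + 32) + (0)
Last nonzero remainder: 4u^3 - 20u^2 + 8u + 32. Dividing through by 4 gives the monic gcd u^3 - 5u^2 + 2u + 8.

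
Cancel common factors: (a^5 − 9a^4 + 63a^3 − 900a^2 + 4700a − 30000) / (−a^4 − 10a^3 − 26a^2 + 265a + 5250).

Apply the Euclidean algorithm:
  a^5 − 9a^4 + 63a^3 − 900a^2 + 4700a − 30000 = (−a + 19)(−a^4 − 10a^3 − 26a^2 + 265a + 5250) + (227a^3 − 141a^2 + 4915a − 129750)
  −a^4 − 10a^3 − 26a^2 + 265a + 5250 = (−(1/227)a − 2411/51529)(227a^3 − 141a^2 + 4915a − 129750) + (−(564000/51529)a^2 − (3948000/51529)a − 42300000/51529)
  227a^3 − 141a^2 + 4915a − 129750 = (−(11697083/564000)a + 8914517/56400)(−(564000/51529)a^2 − (3948000/51529)a − 42300000/51529) + (0)
Last nonzero remainder: −(564000/51529)a^2 − (3948000/51529)a − 42300000/51529. Dividing through by −564000/51529 gives the monic gcd a^2 + 7a + 75.
Cancel a^2 + 7a + 75 from numerator and denominator to get the reduced form.

(−a^3 + 16a^2 − 100a + 400)/(a^2 + 3a − 70)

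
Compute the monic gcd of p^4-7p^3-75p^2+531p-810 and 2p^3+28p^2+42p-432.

Apply the Euclidean algorithm:
  p^4-7p^3-75p^2+531p-810 = ((1/2)p-21/2)(2p^3+28p^2+42p-432) + (198p^2+1188p-5346)
  2p^3+28p^2+42p-432 = ((1/99)p+8/99)(198p^2+1188p-5346) + (0)
Last nonzero remainder: 198p^2+1188p-5346. Dividing through by 198 gives the monic gcd p^2+6p-27.

p^2+6p-27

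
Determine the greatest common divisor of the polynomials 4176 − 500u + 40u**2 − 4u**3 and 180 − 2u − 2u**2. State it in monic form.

−9 + u

Apply the Euclidean algorithm:
  −4u**3 + 40u**2 − 500u + 4176 = (2u − 22)(−2u**2 − 2u + 180) + (−904u + 8136)
  −2u**2 − 2u + 180 = ((1/452)u + 5/226)(−904u + 8136) + (0)
Last nonzero remainder: −904u + 8136. Dividing through by −904 gives the monic gcd u − 9.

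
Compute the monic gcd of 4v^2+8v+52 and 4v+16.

By polynomial division,
  4v^2+8v+52 = (v−2)(4v+16) + (84)
  4v+16 = ((1/21)v+4/21)(84) + (0)
The last nonzero remainder is the constant 84, so the polynomials are coprime and gcd = 1.

1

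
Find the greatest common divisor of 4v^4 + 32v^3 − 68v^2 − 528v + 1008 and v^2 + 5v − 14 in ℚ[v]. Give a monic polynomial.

v^2 + 5v − 14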